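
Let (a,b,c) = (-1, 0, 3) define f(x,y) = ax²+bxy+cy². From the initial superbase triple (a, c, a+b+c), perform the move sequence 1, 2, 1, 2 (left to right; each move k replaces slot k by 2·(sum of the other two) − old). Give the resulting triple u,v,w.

start (-1,3,2) = (f(1,0),f(0,1),f(1,1))
replace slot 1: 2·(3+2) − (-1) = 11 → (11,3,2)
replace slot 2: 2·(11+2) − 3 = 23 → (11,23,2)
replace slot 1: 2·(23+2) − 11 = 39 → (39,23,2)
replace slot 2: 2·(39+2) − 23 = 59 → (39,59,2)

39,59,2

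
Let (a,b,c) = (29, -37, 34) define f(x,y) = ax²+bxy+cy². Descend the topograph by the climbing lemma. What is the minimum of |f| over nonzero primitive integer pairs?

translate: b→21 (≡-37 mod 58), so (29,-37,34)→(29,21,26)
flip: (29,21,26)→(26,-21,29)
reduced (well bottom): (26,-21,29) with a≤c, −a<b≤a
well minimum = a = 26

26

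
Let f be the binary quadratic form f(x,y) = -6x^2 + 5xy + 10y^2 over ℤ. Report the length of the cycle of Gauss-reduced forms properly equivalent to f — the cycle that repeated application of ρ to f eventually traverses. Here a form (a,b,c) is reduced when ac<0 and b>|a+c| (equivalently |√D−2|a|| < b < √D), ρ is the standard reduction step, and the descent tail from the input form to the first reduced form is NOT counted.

D = 265, ⌊√D⌋ = 16
river: ρ → (10,15,-1)
river: ρ → (-1,15,10)
river: ρ → (10,5,-6)
river: ρ → (-6,7,9)
river: ρ → (9,11,-4)
river: ρ → (-4,13,6)
river: ρ → (6,11,-6)
river: ρ → (-6,13,4)
river: ρ → (4,11,-9)
river: ρ → (-9,7,6)
river: ρ → (6,5,-10)
river: ρ → (-10,15,1)
river: ρ → (1,15,-10)
river: ρ → (-10,5,6)
river: ρ → (6,7,-9)
river: ρ → (-9,11,4)
river: ρ → (4,13,-6)
river: ρ → (-6,11,6)
river: ρ → (6,13,-4)
river: ρ → (-4,11,9)
river: ρ → (9,7,-6)
river: ρ → (-6,5,10)
ρ-cycle length = 22 (tail of 0 descent steps not counted)

22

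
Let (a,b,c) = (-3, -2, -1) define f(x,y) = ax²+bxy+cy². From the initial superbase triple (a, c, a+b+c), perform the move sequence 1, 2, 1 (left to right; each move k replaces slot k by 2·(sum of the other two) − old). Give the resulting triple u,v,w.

start (-3,-1,-6) = (f(1,0),f(0,1),f(1,1))
replace slot 1: 2·((-1)+(-6)) − (-3) = -11 → (-11,-1,-6)
replace slot 2: 2·((-11)+(-6)) − (-1) = -33 → (-11,-33,-6)
replace slot 1: 2·((-33)+(-6)) − (-11) = -67 → (-67,-33,-6)

-67,-33,-6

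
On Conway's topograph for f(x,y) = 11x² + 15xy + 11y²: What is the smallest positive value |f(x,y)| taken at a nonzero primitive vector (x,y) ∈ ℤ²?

translate: b→-7 (≡15 mod 22), so (11,15,11)→(11,-7,7)
flip: (11,-7,7)→(7,7,11)
reduced (well bottom): (7,7,11) with a≤c, −a<b≤a
well minimum = a = 7

7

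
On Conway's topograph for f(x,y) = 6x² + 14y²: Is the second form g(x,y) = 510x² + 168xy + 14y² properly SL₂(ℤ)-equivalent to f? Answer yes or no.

D₁ = -336, D₂ = -336
f: reduced (well bottom): (6,0,14) with a≤c, −a<b≤a
g: flip: (510,168,14)→(14,-168,510)
g: translate: b→0 (≡-168 mod 28), so (14,-168,510)→(14,0,6)
g: flip: (14,0,6)→(6,0,14)
g: reduced (well bottom): (6,0,14) with a≤c, −a<b≤a
reduced forms (6, 0, 14) vs (6, 0, 14) ⇒ equivalent

yes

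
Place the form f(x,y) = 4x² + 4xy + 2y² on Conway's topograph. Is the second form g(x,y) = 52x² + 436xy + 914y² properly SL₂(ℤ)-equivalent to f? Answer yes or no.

D₁ = -16, D₂ = -16
f: flip: (4,4,2)→(2,-4,4)
f: translate: b→0 (≡-4 mod 4), so (2,-4,4)→(2,0,2)
f: reduced (well bottom): (2,0,2) with a≤c, −a<b≤a
g: translate: b→20 (≡436 mod 104), so (52,436,914)→(52,20,2)
g: flip: (52,20,2)→(2,-20,52)
g: translate: b→0 (≡-20 mod 4), so (2,-20,52)→(2,0,2)
g: reduced (well bottom): (2,0,2) with a≤c, −a<b≤a
reduced forms (2, 0, 2) vs (2, 0, 2) ⇒ equivalent

yes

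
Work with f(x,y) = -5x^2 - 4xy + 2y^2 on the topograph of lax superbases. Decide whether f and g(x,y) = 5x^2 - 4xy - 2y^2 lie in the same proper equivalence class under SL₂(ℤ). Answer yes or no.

D₁ = 56, D₂ = 56
river cycle of f (length 4): (2, 4, -5), (-5, 6, 1), (1, 6, -5), (-5, 4, 2)
river cycle of g (length 4): (-2, 4, 5), (5, 6, -1), (-1, 6, 5), (5, 4, -2)
cycles differ ⇒ inequivalent

no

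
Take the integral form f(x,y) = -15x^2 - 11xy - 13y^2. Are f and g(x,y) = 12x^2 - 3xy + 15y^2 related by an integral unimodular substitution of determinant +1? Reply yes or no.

D₁ = -659, D₂ = -711
discriminants differ ⇒ not SL₂(ℤ)-equivalent

no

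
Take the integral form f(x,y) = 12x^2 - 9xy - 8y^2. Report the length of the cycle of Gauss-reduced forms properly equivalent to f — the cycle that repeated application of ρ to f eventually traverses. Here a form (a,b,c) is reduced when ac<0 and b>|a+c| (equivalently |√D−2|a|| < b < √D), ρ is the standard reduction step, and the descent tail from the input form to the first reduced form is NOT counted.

D = 465, ⌊√D⌋ = 21
descent: ρ → (-8,9,12)  [lands on river]
river: ρ → (12,15,-5)
river: ρ → (-5,15,12)
river: ρ → (12,9,-8)
river: ρ → (-8,7,13)
river: ρ → (13,19,-2)
river: ρ → (-2,21,3)
river: ρ → (3,21,-2)
river: ρ → (-2,19,13)
river: ρ → (13,7,-8)
ρ-cycle length = 10 (tail of 1 descent step not counted)

10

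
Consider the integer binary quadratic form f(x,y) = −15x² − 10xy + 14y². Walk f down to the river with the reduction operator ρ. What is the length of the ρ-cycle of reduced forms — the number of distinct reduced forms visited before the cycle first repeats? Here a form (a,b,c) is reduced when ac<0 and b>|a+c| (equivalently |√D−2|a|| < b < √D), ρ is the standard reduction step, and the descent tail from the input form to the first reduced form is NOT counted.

D = 940, ⌊√D⌋ = 30
descent: ρ → (14,10,-15)  [lands on river]
river: ρ → (-15,20,9)
river: ρ → (9,16,-19)
river: ρ → (-19,22,6)
river: ρ → (6,26,-11)
river: ρ → (-11,18,14)
ρ-cycle length = 6 (tail of 1 descent step not counted)

6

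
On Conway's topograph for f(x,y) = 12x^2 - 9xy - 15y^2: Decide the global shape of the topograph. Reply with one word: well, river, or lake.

D = b²−4ac = (-9)² − 4·12·(-15) = 801
D > 0 non-square ⇒ indefinite ⇒ periodic river

river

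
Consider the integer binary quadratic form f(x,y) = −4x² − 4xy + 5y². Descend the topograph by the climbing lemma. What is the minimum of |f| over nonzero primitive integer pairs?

descent: ρ → (5,4,-4)  [lands on river]
river: ρ → (-4,4,5)
river: ρ → (5,6,-3)
river: ρ → (-3,6,5)
closes: descent 1, river 4
min |a| on river = 3

3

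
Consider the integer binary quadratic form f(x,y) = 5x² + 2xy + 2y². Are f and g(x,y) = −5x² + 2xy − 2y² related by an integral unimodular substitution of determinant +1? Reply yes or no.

D₁ = -36, D₂ = -36
f: flip: (5,2,2)→(2,-2,5)
f: translate: b→2 (≡-2 mod 4), so (2,-2,5)→(2,2,5)
f: reduced (well bottom): (2,2,5) with a≤c, −a<b≤a
g is negative-definite; reduce −g:
−g: flip: (5,-2,2)→(2,2,5)
−g: reduced (well bottom): (2,2,5) with a≤c, −a<b≤a
flip sign back: reduced form of g is (-2,-2,-5)
reduced forms (2, 2, 5) vs (-2, -2, -5) ⇒ inequivalent

no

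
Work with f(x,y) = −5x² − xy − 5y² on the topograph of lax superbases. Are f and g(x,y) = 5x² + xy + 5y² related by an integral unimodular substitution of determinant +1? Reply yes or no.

D₁ = -99, D₂ = -99
f is negative-definite; reduce −f:
−f: reduced (well bottom): (5,1,5) with a≤c, −a<b≤a
flip sign back: reduced form of f is (-5,-1,-5)
g: reduced (well bottom): (5,1,5) with a≤c, −a<b≤a
reduced forms (-5, -1, -5) vs (5, 1, 5) ⇒ inequivalent

no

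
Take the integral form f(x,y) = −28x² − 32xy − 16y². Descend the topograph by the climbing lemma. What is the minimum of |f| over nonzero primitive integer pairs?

translate: b→-24 (≡32 mod 56), so (28,32,16)→(28,-24,12)
flip: (28,-24,12)→(12,24,28)
translate: b→0 (≡24 mod 24), so (12,24,28)→(12,0,16)
reduced (well bottom): (12,0,16) with a≤c, −a<b≤a
well minimum |f| = |-12| = 12 (negative-definite)

12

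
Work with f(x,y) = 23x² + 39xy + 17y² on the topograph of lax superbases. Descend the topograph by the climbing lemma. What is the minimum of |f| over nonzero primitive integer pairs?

translate: b→-7 (≡39 mod 46), so (23,39,17)→(23,-7,1)
flip: (23,-7,1)→(1,7,23)
translate: b→1 (≡7 mod 2), so (1,7,23)→(1,1,11)
reduced (well bottom): (1,1,11) with a≤c, −a<b≤a
well minimum = a = 1

1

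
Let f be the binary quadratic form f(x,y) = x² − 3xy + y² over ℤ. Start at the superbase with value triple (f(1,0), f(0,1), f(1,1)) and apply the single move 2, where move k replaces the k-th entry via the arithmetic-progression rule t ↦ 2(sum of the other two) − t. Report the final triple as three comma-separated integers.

start (1,1,-1) = (f(1,0),f(0,1),f(1,1))
replace slot 2: 2·(1+(-1)) − 1 = -1 → (1,-1,-1)

1,-1,-1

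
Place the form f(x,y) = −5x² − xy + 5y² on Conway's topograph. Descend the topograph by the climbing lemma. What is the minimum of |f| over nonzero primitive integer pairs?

descent: ρ → (5,1,-5)  [lands on river]
river: ρ → (-5,9,1)
river: ρ → (1,9,-5)
river: ρ → (-5,1,5)
river: ρ → (5,9,-1)
river: ρ → (-1,9,5)
closes: descent 1, river 6
min |a| on river = 1

1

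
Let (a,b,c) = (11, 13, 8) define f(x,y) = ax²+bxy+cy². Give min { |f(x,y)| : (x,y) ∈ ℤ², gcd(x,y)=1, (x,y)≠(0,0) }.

translate: b→-9 (≡13 mod 22), so (11,13,8)→(11,-9,6)
flip: (11,-9,6)→(6,9,11)
translate: b→-3 (≡9 mod 12), so (6,9,11)→(6,-3,8)
reduced (well bottom): (6,-3,8) with a≤c, −a<b≤a
well minimum = a = 6

6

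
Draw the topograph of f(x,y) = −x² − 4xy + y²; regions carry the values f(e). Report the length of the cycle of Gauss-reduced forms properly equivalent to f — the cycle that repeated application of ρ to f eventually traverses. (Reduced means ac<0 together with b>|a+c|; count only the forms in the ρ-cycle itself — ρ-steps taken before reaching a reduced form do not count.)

D = 20, ⌊√D⌋ = 4
descent: ρ → (1,4,-1)  [lands on river]
river: ρ → (-1,4,1)
ρ-cycle length = 2 (tail of 1 descent step not counted)

2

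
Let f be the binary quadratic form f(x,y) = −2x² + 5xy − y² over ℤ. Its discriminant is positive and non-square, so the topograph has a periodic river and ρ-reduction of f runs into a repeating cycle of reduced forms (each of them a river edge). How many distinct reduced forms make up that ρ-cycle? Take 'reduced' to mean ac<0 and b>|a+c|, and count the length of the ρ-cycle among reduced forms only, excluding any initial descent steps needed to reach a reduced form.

D = 17, ⌊√D⌋ = 4
descent: ρ → (-1,3,2)  [lands on river]
river: ρ → (2,1,-2)
river: ρ → (-2,3,1)
river: ρ → (1,3,-2)
river: ρ → (-2,1,2)
river: ρ → (2,3,-1)
ρ-cycle length = 6 (tail of 1 descent step not counted)

6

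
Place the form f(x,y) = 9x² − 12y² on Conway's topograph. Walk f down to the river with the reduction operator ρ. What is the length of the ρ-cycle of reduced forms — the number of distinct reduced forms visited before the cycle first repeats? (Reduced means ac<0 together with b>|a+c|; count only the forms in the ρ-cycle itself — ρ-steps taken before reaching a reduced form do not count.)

D = 432, ⌊√D⌋ = 20
descent: ρ → (-12,0,9)
descent: ρ → (9,18,-3)  [lands on river]
river: ρ → (-3,18,9)
ρ-cycle length = 2 (tail of 2 descent steps not counted)

2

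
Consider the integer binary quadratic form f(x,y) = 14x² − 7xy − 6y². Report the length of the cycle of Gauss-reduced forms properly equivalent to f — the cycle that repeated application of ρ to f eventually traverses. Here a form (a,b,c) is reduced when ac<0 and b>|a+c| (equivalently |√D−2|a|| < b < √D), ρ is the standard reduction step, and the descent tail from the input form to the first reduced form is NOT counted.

D = 385, ⌊√D⌋ = 19
descent: ρ → (-6,19,1)  [lands on river]
river: ρ → (1,19,-6)
river: ρ → (-6,17,4)
river: ρ → (4,15,-10)
river: ρ → (-10,5,9)
river: ρ → (9,13,-6)
river: ρ → (-6,11,11)
river: ρ → (11,11,-6)
river: ρ → (-6,13,9)
river: ρ → (9,5,-10)
river: ρ → (-10,15,4)
river: ρ → (4,17,-6)
ρ-cycle length = 12 (tail of 1 descent step not counted)

12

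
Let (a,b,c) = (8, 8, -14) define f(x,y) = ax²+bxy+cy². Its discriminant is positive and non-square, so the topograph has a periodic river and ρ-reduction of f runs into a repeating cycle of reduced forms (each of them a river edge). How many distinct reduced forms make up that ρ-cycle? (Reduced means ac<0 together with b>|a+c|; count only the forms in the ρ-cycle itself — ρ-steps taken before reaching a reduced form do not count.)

D = 512, ⌊√D⌋ = 22
river: ρ → (-14,20,2)
river: ρ → (2,20,-14)
river: ρ → (-14,8,8)
river: ρ → (8,8,-14)
ρ-cycle length = 4 (tail of 0 descent steps not counted)

4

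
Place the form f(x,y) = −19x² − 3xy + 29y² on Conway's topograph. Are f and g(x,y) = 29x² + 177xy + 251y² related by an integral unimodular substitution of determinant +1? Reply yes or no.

D₁ = 2213, D₂ = 2213
river cycle of f (length 6): (-19, 35, 13), (13, 43, -7), (-7, 41, 19), (19, 35, -13), (-13, 43, 7), (7, 41, -19)
river cycle of g (length 6): (-19, 35, 13), (13, 43, -7), (-7, 41, 19), (19, 35, -13), (-13, 43, 7), (7, 41, -19)
cycles coincide ⇒ equivalent

yes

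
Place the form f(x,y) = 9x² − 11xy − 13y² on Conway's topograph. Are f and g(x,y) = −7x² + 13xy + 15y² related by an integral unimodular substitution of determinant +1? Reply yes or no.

D₁ = 589, D₂ = 589
river cycle of f (length 16): (-13, 11, 9), (9, 7, -15), (-15, 23, 1), (1, 23, -15), (-15, 7, 9), (9, 11, -13), (-13, 15, 7), (7, 13, -15), (-15, 17, 5), (5, 23, -3), … (6 more)
river cycle of g (length 16): (15, 17, -5), (-5, 23, 3), (3, 19, -19), (-19, 19, 3), (3, 23, -5), (-5, 17, 15), (15, 13, -7), (-7, 15, 13), (13, 11, -9), (-9, 7, 15), … (6 more)
cycles differ ⇒ inequivalent

no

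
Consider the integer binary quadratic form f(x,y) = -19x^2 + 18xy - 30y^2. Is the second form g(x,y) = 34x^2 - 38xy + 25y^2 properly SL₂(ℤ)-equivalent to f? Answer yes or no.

D₁ = -1956, D₂ = -1956
f is negative-definite; reduce −f:
−f: reduced (well bottom): (19,-18,30) with a≤c, −a<b≤a
flip sign back: reduced form of f is (-19,18,-30)
g: translate: b→30 (≡-38 mod 68), so (34,-38,25)→(34,30,21)
g: flip: (34,30,21)→(21,-30,34)
g: translate: b→12 (≡-30 mod 42), so (21,-30,34)→(21,12,25)
g: reduced (well bottom): (21,12,25) with a≤c, −a<b≤a
reduced forms (-19, 18, -30) vs (21, 12, 25) ⇒ inequivalent

no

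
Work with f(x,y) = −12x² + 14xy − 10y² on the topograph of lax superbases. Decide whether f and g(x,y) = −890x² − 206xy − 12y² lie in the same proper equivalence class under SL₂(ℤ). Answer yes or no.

D₁ = -284, D₂ = -284
f is negative-definite; reduce −f:
−f: translate: b→10 (≡-14 mod 24), so (12,-14,10)→(12,10,8)
−f: flip: (12,10,8)→(8,-10,12)
−f: translate: b→6 (≡-10 mod 16), so (8,-10,12)→(8,6,10)
−f: reduced (well bottom): (8,6,10) with a≤c, −a<b≤a
flip sign back: reduced form of f is (-8,-6,-10)
g is negative-definite; reduce −g:
−g: flip: (890,206,12)→(12,-206,890)
−g: translate: b→10 (≡-206 mod 24), so (12,-206,890)→(12,10,8)
−g: flip: (12,10,8)→(8,-10,12)
−g: translate: b→6 (≡-10 mod 16), so (8,-10,12)→(8,6,10)
−g: reduced (well bottom): (8,6,10) with a≤c, −a<b≤a
flip sign back: reduced form of g is (-8,-6,-10)
reduced forms (-8, -6, -10) vs (-8, -6, -10) ⇒ equivalent

yes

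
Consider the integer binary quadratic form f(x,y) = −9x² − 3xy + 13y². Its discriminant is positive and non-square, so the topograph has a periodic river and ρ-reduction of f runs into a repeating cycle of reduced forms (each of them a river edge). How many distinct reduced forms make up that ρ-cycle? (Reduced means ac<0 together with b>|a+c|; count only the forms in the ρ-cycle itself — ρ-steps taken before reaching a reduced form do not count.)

D = 477, ⌊√D⌋ = 21
descent: ρ → (13,3,-9)
descent: ρ → (-9,15,7)  [lands on river]
river: ρ → (7,13,-11)
river: ρ → (-11,9,9)
river: ρ → (9,9,-11)
river: ρ → (-11,13,7)
river: ρ → (7,15,-9)
river: ρ → (-9,21,1)
river: ρ → (1,21,-9)
ρ-cycle length = 8 (tail of 2 descent steps not counted)

8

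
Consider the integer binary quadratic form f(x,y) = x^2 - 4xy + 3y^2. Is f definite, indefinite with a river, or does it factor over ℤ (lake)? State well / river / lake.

D = b²−4ac = (-4)² − 4·1·3 = 4
D = 2² is a perfect square ⇒ form factors over ℤ ⇒ lakes

lake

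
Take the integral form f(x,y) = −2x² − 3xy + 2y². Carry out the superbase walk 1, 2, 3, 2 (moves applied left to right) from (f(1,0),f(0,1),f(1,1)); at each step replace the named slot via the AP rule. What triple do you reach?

start (-2,2,-3) = (f(1,0),f(0,1),f(1,1))
replace slot 1: 2·(2+(-3)) − (-2) = 0 → (0,2,-3)
replace slot 2: 2·(0+(-3)) − 2 = -8 → (0,-8,-3)
replace slot 3: 2·(0+(-8)) − (-3) = -13 → (0,-8,-13)
replace slot 2: 2·(0+(-13)) − (-8) = -18 → (0,-18,-13)

0,-18,-13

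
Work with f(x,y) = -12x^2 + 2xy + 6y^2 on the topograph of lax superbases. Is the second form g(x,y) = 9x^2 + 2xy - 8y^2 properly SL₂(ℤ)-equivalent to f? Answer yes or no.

D₁ = 292, D₂ = 292
river cycle of f (length 18): (6, 10, -8), (-8, 6, 8), (8, 10, -6), (-6, 14, 4), (4, 10, -12), (-12, 14, 2), (2, 14, -12), (-12, 10, 4), (4, 14, -6), (-6, 10, 8), … (8 more)
river cycle of g (length 14): (-8, 14, 3), (3, 16, -3), (-3, 14, 8), (8, 2, -9), (-9, 16, 1), (1, 16, -9), (-9, 2, 8), (8, 14, -3), (-3, 16, 3), (3, 14, -8), … (4 more)
cycles differ ⇒ inequivalent

no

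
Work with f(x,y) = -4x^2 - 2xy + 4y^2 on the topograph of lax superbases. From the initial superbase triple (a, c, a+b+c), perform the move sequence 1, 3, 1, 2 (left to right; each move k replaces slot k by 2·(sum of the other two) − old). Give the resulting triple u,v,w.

start (-4,4,-2) = (f(1,0),f(0,1),f(1,1))
replace slot 1: 2·(4+(-2)) − (-4) = 8 → (8,4,-2)
replace slot 3: 2·(8+4) − (-2) = 26 → (8,4,26)
replace slot 1: 2·(4+26) − 8 = 52 → (52,4,26)
replace slot 2: 2·(52+26) − 4 = 152 → (52,152,26)

52,152,26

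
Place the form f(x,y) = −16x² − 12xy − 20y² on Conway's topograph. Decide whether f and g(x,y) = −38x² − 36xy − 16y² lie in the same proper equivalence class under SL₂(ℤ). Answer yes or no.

D₁ = -1136, D₂ = -1136
f is negative-definite; reduce −f:
−f: reduced (well bottom): (16,12,20) with a≤c, −a<b≤a
flip sign back: reduced form of f is (-16,-12,-20)
g is negative-definite; reduce −g:
−g: flip: (38,36,16)→(16,-36,38)
−g: translate: b→-4 (≡-36 mod 32), so (16,-36,38)→(16,-4,18)
−g: reduced (well bottom): (16,-4,18) with a≤c, −a<b≤a
flip sign back: reduced form of g is (-16,4,-18)
reduced forms (-16, -12, -20) vs (-16, 4, -18) ⇒ inequivalent

no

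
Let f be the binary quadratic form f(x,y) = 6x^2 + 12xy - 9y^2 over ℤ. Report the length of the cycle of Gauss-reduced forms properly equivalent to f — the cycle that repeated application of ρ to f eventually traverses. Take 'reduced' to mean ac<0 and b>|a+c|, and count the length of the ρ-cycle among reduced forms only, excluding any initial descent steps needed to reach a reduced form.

D = 360, ⌊√D⌋ = 18
river: ρ → (-9,6,9)
river: ρ → (9,12,-6)
river: ρ → (-6,12,9)
river: ρ → (9,6,-9)
river: ρ → (-9,12,6)
river: ρ → (6,12,-9)
ρ-cycle length = 6 (tail of 0 descent steps not counted)

6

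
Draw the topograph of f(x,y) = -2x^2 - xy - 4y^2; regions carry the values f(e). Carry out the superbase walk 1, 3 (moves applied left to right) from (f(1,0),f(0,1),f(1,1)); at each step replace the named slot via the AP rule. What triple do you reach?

start (-2,-4,-7) = (f(1,0),f(0,1),f(1,1))
replace slot 1: 2·((-4)+(-7)) − (-2) = -20 → (-20,-4,-7)
replace slot 3: 2·((-20)+(-4)) − (-7) = -41 → (-20,-4,-41)

-20,-4,-41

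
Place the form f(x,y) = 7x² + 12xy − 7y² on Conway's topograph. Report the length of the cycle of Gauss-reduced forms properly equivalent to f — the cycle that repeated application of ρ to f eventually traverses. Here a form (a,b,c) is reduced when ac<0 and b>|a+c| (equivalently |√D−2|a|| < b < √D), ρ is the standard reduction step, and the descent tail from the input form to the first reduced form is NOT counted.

D = 340, ⌊√D⌋ = 18
river: ρ → (-7,16,3)
river: ρ → (3,14,-12)
river: ρ → (-12,10,5)
river: ρ → (5,10,-12)
river: ρ → (-12,14,3)
river: ρ → (3,16,-7)
river: ρ → (-7,12,7)
river: ρ → (7,16,-3)
river: ρ → (-3,14,12)
river: ρ → (12,10,-5)
river: ρ → (-5,10,12)
river: ρ → (12,14,-3)
river: ρ → (-3,16,7)
river: ρ → (7,12,-7)
ρ-cycle length = 14 (tail of 0 descent steps not counted)

14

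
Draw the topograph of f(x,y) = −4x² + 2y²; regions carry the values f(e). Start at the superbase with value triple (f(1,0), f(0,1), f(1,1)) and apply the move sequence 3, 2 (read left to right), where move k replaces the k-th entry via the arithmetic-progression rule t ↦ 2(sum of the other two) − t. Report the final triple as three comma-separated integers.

start (-4,2,-2) = (f(1,0),f(0,1),f(1,1))
replace slot 3: 2·((-4)+2) − (-2) = -2 → (-4,2,-2)
replace slot 2: 2·((-4)+(-2)) − 2 = -14 → (-4,-14,-2)

-4,-14,-2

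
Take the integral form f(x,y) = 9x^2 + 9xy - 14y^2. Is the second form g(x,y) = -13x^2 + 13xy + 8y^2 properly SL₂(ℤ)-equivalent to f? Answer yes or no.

D₁ = 585, D₂ = 585
river cycle of f (length 12): (-14, 19, 4), (4, 21, -9), (-9, 15, 10), (10, 5, -14), (-14, 23, 1), (1, 23, -14), (-14, 5, 10), (10, 15, -9), (-9, 21, 4), (4, 19, -14), … (2 more)
river cycle of g (length 10): (8, 19, -7), (-7, 23, 2), (2, 21, -18), (-18, 15, 5), (5, 15, -18), (-18, 21, 2), (2, 23, -7), (-7, 19, 8), (8, 13, -13), (-13, 13, 8)
cycles differ ⇒ inequivalent

no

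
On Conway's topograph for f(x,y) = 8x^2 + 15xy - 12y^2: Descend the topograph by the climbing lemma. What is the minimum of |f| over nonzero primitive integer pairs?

river: ρ → (-12,9,11)
river: ρ → (11,13,-10)
river: ρ → (-10,7,14)
river: ρ → (14,21,-3)
river: ρ → (-3,21,14)
river: ρ → (14,7,-10)
river: ρ → (-10,13,11)
river: ρ → (11,9,-12)
river: ρ → (-12,15,8)
river: ρ → (8,17,-10)
river: ρ → (-10,23,2)
river: ρ → (2,21,-21)
river: ρ → (-21,21,2)
river: ρ → (2,23,-10)
river: ρ → (-10,17,8)
river: ρ → (8,15,-12)
closes: descent 0, river 16
min |a| on river = 2

2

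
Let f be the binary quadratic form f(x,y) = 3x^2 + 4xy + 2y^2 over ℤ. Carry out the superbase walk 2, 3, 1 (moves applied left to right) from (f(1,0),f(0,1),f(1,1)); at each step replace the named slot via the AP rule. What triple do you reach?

start (3,2,9) = (f(1,0),f(0,1),f(1,1))
replace slot 2: 2·(3+9) − 2 = 22 → (3,22,9)
replace slot 3: 2·(3+22) − 9 = 41 → (3,22,41)
replace slot 1: 2·(22+41) − 3 = 123 → (123,22,41)

123,22,41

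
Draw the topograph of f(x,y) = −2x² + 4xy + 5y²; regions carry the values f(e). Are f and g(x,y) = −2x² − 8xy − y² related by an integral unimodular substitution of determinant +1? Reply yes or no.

D₁ = 56, D₂ = 56
river cycle of f (length 4): (5, 6, -1), (-1, 6, 5), (5, 4, -2), (-2, 4, 5)
river cycle of g (length 4): (-1, 6, 5), (5, 4, -2), (-2, 4, 5), (5, 6, -1)
cycles coincide ⇒ equivalent

yes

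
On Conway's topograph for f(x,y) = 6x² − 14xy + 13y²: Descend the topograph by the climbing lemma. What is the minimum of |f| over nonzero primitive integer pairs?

translate: b→-2 (≡-14 mod 12), so (6,-14,13)→(6,-2,5)
flip: (6,-2,5)→(5,2,6)
reduced (well bottom): (5,2,6) with a≤c, −a<b≤a
well minimum = a = 5

5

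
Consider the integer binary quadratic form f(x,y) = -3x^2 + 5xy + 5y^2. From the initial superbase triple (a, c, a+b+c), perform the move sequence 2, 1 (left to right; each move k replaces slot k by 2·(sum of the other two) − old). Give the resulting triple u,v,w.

start (-3,5,7) = (f(1,0),f(0,1),f(1,1))
replace slot 2: 2·((-3)+7) − 5 = 3 → (-3,3,7)
replace slot 1: 2·(3+7) − (-3) = 23 → (23,3,7)

23,3,7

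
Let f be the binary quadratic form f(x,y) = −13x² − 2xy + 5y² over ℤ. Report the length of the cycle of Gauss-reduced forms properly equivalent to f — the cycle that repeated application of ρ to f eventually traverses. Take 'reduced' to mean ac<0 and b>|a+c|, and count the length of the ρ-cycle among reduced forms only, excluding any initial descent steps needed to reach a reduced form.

D = 264, ⌊√D⌋ = 16
descent: ρ → (5,12,-6)  [lands on river]
river: ρ → (-6,12,5)
river: ρ → (5,8,-10)
river: ρ → (-10,12,3)
river: ρ → (3,12,-10)
river: ρ → (-10,8,5)
ρ-cycle length = 6 (tail of 1 descent step not counted)

6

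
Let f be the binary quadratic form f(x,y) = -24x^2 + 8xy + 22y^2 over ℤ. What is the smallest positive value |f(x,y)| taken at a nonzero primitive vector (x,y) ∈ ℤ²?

river: ρ → (22,36,-10)
river: ρ → (-10,44,6)
river: ρ → (6,40,-24)
river: ρ → (-24,8,22)
closes: descent 0, river 4
min |a| on river = 6

6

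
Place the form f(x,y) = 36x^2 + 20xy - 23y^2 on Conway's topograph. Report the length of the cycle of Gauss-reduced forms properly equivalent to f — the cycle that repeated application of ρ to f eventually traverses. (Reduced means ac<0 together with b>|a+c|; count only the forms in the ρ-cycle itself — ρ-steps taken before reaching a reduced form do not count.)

D = 3712, ⌊√D⌋ = 60
river: ρ → (-23,26,33)
river: ρ → (33,40,-16)
river: ρ → (-16,56,9)
river: ρ → (9,52,-28)
river: ρ → (-28,60,1)
river: ρ → (1,60,-28)
river: ρ → (-28,52,9)
river: ρ → (9,56,-16)
river: ρ → (-16,40,33)
river: ρ → (33,26,-23)
river: ρ → (-23,20,36)
river: ρ → (36,52,-7)
river: ρ → (-7,60,4)
river: ρ → (4,60,-7)
river: ρ → (-7,52,36)
river: ρ → (36,20,-23)
ρ-cycle length = 16 (tail of 0 descent steps not counted)

16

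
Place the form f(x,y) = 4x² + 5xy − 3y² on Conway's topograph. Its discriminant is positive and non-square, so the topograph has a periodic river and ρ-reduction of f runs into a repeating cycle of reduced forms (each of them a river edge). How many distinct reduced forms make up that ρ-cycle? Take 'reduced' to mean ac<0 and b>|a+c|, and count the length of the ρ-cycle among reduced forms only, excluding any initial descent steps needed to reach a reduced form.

D = 73, ⌊√D⌋ = 8
river: ρ → (-3,7,2)
river: ρ → (2,5,-6)
river: ρ → (-6,7,1)
river: ρ → (1,7,-6)
river: ρ → (-6,5,2)
river: ρ → (2,7,-3)
river: ρ → (-3,5,4)
river: ρ → (4,3,-4)
river: ρ → (-4,5,3)
river: ρ → (3,7,-2)
river: ρ → (-2,5,6)
river: ρ → (6,7,-1)
river: ρ → (-1,7,6)
river: ρ → (6,5,-2)
river: ρ → (-2,7,3)
river: ρ → (3,5,-4)
river: ρ → (-4,3,4)
river: ρ → (4,5,-3)
ρ-cycle length = 18 (tail of 0 descent steps not counted)

18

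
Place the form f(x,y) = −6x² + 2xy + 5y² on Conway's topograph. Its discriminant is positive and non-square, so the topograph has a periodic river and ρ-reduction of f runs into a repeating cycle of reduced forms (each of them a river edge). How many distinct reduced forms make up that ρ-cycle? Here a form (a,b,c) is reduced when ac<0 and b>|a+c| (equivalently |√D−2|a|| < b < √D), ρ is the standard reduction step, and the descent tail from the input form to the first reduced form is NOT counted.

D = 124, ⌊√D⌋ = 11
river: ρ → (5,8,-3)
river: ρ → (-3,10,2)
river: ρ → (2,10,-3)
river: ρ → (-3,8,5)
river: ρ → (5,2,-6)
river: ρ → (-6,10,1)
river: ρ → (1,10,-6)
river: ρ → (-6,2,5)
ρ-cycle length = 8 (tail of 0 descent steps not counted)

8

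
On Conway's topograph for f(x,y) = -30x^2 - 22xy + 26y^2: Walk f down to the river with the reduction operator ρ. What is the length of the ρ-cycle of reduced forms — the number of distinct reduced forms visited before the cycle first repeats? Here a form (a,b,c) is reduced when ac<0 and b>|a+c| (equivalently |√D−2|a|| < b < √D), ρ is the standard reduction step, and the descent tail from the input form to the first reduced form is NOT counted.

D = 3604, ⌊√D⌋ = 60
descent: ρ → (26,22,-30)  [lands on river]
river: ρ → (-30,38,18)
river: ρ → (18,34,-34)
river: ρ → (-34,34,18)
river: ρ → (18,38,-30)
river: ρ → (-30,22,26)
river: ρ → (26,30,-26)
river: ρ → (-26,22,30)
river: ρ → (30,38,-18)
river: ρ → (-18,34,34)
river: ρ → (34,34,-18)
river: ρ → (-18,38,30)
river: ρ → (30,22,-26)
river: ρ → (-26,30,26)
ρ-cycle length = 14 (tail of 1 descent step not counted)

14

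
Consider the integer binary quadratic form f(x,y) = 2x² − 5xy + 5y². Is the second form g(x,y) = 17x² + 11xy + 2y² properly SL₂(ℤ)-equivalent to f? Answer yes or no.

D₁ = -15, D₂ = -15
f: translate: b→-1 (≡-5 mod 4), so (2,-5,5)→(2,-1,2)
f: flip: (2,-1,2)→(2,1,2)
f: reduced (well bottom): (2,1,2) with a≤c, −a<b≤a
g: flip: (17,11,2)→(2,-11,17)
g: translate: b→1 (≡-11 mod 4), so (2,-11,17)→(2,1,2)
g: reduced (well bottom): (2,1,2) with a≤c, −a<b≤a
reduced forms (2, 1, 2) vs (2, 1, 2) ⇒ equivalent

yes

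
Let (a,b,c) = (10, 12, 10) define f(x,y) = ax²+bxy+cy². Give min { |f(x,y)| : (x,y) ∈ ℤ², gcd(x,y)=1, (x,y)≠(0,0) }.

translate: b→-8 (≡12 mod 20), so (10,12,10)→(10,-8,8)
flip: (10,-8,8)→(8,8,10)
reduced (well bottom): (8,8,10) with a≤c, −a<b≤a
well minimum = a = 8

8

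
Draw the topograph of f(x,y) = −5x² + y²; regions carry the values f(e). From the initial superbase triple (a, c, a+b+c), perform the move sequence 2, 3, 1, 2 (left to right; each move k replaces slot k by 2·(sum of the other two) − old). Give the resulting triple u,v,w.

start (-5,1,-4) = (f(1,0),f(0,1),f(1,1))
replace slot 2: 2·((-5)+(-4)) − 1 = -19 → (-5,-19,-4)
replace slot 3: 2·((-5)+(-19)) − (-4) = -44 → (-5,-19,-44)
replace slot 1: 2·((-19)+(-44)) − (-5) = -121 → (-121,-19,-44)
replace slot 2: 2·((-121)+(-44)) − (-19) = -311 → (-121,-311,-44)

-121,-311,-44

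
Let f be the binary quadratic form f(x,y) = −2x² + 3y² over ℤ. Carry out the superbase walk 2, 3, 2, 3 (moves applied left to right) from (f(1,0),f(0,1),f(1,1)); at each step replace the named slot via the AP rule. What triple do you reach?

start (-2,3,1) = (f(1,0),f(0,1),f(1,1))
replace slot 2: 2·((-2)+1) − 3 = -5 → (-2,-5,1)
replace slot 3: 2·((-2)+(-5)) − 1 = -15 → (-2,-5,-15)
replace slot 2: 2·((-2)+(-15)) − (-5) = -29 → (-2,-29,-15)
replace slot 3: 2·((-2)+(-29)) − (-15) = -47 → (-2,-29,-47)

-2,-29,-47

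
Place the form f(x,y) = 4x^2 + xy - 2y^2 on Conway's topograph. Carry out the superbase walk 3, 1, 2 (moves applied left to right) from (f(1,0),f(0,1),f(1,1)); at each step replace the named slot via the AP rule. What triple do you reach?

start (4,-2,3) = (f(1,0),f(0,1),f(1,1))
replace slot 3: 2·(4+(-2)) − 3 = 1 → (4,-2,1)
replace slot 1: 2·((-2)+1) − 4 = -6 → (-6,-2,1)
replace slot 2: 2·((-6)+1) − (-2) = -8 → (-6,-8,1)

-6,-8,1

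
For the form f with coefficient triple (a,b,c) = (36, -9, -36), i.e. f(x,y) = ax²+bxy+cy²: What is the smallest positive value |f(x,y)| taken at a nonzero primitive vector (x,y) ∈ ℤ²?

descent: ρ → (-36,9,36)  [lands on river]
river: ρ → (36,63,-9)
river: ρ → (-9,63,36)
river: ρ → (36,9,-36)
river: ρ → (-36,63,9)
river: ρ → (9,63,-36)
closes: descent 1, river 6
min |a| on river = 9

9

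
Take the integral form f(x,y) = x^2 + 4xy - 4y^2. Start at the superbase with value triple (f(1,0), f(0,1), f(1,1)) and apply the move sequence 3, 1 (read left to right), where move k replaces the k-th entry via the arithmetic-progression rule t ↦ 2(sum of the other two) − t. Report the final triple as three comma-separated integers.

start (1,-4,1) = (f(1,0),f(0,1),f(1,1))
replace slot 3: 2·(1+(-4)) − 1 = -7 → (1,-4,-7)
replace slot 1: 2·((-4)+(-7)) − 1 = -23 → (-23,-4,-7)

-23,-4,-7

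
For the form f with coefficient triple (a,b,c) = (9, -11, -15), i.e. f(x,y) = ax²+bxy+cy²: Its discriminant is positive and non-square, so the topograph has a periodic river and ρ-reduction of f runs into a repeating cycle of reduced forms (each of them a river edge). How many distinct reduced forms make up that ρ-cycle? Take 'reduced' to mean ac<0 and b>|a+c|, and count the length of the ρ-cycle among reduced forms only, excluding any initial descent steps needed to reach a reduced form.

D = 661, ⌊√D⌋ = 25
descent: ρ → (-15,11,9)  [lands on river]
river: ρ → (9,25,-1)
river: ρ → (-1,25,9)
river: ρ → (9,11,-15)
river: ρ → (-15,19,5)
river: ρ → (5,21,-11)
river: ρ → (-11,23,3)
river: ρ → (3,25,-3)
river: ρ → (-3,23,11)
river: ρ → (11,21,-5)
river: ρ → (-5,19,15)
river: ρ → (15,11,-9)
river: ρ → (-9,25,1)
river: ρ → (1,25,-9)
river: ρ → (-9,11,15)
river: ρ → (15,19,-5)
river: ρ → (-5,21,11)
river: ρ → (11,23,-3)
river: ρ → (-3,25,3)
river: ρ → (3,23,-11)
river: ρ → (-11,21,5)
river: ρ → (5,19,-15)
ρ-cycle length = 22 (tail of 1 descent step not counted)

22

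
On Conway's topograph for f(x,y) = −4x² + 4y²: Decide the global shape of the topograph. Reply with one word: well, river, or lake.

D = b²−4ac = 0² − 4·(-4)·4 = 64
D = 8² is a perfect square ⇒ form factors over ℤ ⇒ lakes

lake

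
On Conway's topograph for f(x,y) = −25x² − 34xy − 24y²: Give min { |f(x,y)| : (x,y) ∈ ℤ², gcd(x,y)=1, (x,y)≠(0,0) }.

translate: b→-16 (≡34 mod 50), so (25,34,24)→(25,-16,15)
flip: (25,-16,15)→(15,16,25)
translate: b→-14 (≡16 mod 30), so (15,16,25)→(15,-14,24)
reduced (well bottom): (15,-14,24) with a≤c, −a<b≤a
well minimum |f| = |-15| = 15 (negative-definite)

15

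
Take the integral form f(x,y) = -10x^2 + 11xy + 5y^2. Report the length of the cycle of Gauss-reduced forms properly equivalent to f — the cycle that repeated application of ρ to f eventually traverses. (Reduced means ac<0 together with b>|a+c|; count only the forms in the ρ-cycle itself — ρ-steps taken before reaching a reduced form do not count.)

D = 321, ⌊√D⌋ = 17
river: ρ → (5,9,-12)
river: ρ → (-12,15,2)
river: ρ → (2,17,-4)
river: ρ → (-4,15,6)
river: ρ → (6,9,-10)
river: ρ → (-10,11,5)
ρ-cycle length = 6 (tail of 0 descent steps not counted)

6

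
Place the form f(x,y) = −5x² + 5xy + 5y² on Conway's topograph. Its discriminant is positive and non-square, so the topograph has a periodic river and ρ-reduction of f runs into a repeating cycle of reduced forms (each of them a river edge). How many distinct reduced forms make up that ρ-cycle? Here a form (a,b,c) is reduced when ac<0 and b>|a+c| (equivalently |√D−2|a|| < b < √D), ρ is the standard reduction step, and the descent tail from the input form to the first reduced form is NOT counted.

D = 125, ⌊√D⌋ = 11
river: ρ → (5,5,-5)
river: ρ → (-5,5,5)
ρ-cycle length = 2 (tail of 0 descent steps not counted)

2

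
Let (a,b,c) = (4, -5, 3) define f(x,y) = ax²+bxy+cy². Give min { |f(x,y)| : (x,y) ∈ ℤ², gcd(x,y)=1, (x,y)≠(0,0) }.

translate: b→3 (≡-5 mod 8), so (4,-5,3)→(4,3,2)
flip: (4,3,2)→(2,-3,4)
translate: b→1 (≡-3 mod 4), so (2,-3,4)→(2,1,3)
reduced (well bottom): (2,1,3) with a≤c, −a<b≤a
well minimum = a = 2

2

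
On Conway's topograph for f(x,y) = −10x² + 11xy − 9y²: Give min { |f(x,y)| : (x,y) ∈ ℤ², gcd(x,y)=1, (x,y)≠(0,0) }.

translate: b→9 (≡-11 mod 20), so (10,-11,9)→(10,9,8)
flip: (10,9,8)→(8,-9,10)
translate: b→7 (≡-9 mod 16), so (8,-9,10)→(8,7,9)
reduced (well bottom): (8,7,9) with a≤c, −a<b≤a
well minimum |f| = |-8| = 8 (negative-definite)

8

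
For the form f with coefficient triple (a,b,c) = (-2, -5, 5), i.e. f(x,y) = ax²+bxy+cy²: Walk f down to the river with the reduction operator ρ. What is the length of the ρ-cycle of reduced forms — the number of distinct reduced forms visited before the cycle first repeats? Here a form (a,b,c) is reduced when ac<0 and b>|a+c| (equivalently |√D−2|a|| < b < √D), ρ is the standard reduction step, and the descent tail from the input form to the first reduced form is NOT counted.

D = 65, ⌊√D⌋ = 8
descent: ρ → (5,5,-2)  [lands on river]
river: ρ → (-2,7,2)
river: ρ → (2,5,-5)
river: ρ → (-5,5,2)
river: ρ → (2,7,-2)
river: ρ → (-2,5,5)
ρ-cycle length = 6 (tail of 1 descent step not counted)

6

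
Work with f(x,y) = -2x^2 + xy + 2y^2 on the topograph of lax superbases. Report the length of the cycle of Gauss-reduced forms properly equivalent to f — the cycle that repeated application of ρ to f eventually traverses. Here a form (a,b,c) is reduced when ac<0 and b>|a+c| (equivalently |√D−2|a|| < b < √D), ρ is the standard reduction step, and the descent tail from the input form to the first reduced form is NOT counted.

D = 17, ⌊√D⌋ = 4
river: ρ → (2,3,-1)
river: ρ → (-1,3,2)
river: ρ → (2,1,-2)
river: ρ → (-2,3,1)
river: ρ → (1,3,-2)
river: ρ → (-2,1,2)
ρ-cycle length = 6 (tail of 0 descent steps not counted)

6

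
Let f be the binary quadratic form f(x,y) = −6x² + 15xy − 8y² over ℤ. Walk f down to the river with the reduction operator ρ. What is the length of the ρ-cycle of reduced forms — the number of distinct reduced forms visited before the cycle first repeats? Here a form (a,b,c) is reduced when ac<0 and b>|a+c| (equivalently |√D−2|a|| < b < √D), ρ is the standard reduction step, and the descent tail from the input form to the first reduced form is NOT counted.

D = 33, ⌊√D⌋ = 5
descent: ρ → (-8,1,1)
descent: ρ → (1,5,-2)  [lands on river]
river: ρ → (-2,3,3)
river: ρ → (3,3,-2)
river: ρ → (-2,5,1)
ρ-cycle length = 4 (tail of 2 descent steps not counted)

4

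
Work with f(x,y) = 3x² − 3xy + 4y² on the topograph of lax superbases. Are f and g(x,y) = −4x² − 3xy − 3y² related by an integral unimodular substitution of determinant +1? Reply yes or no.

D₁ = -39, D₂ = -39
f: translate: b→3 (≡-3 mod 6), so (3,-3,4)→(3,3,4)
f: reduced (well bottom): (3,3,4) with a≤c, −a<b≤a
g is negative-definite; reduce −g:
−g: flip: (4,3,3)→(3,-3,4)
−g: translate: b→3 (≡-3 mod 6), so (3,-3,4)→(3,3,4)
−g: reduced (well bottom): (3,3,4) with a≤c, −a<b≤a
flip sign back: reduced form of g is (-3,-3,-4)
reduced forms (3, 3, 4) vs (-3, -3, -4) ⇒ inequivalent

no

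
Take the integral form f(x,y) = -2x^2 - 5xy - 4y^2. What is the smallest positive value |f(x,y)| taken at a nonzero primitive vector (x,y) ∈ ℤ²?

translate: b→1 (≡5 mod 4), so (2,5,4)→(2,1,1)
flip: (2,1,1)→(1,-1,2)
translate: b→1 (≡-1 mod 2), so (1,-1,2)→(1,1,2)
reduced (well bottom): (1,1,2) with a≤c, −a<b≤a
well minimum |f| = |-1| = 1 (negative-definite)

1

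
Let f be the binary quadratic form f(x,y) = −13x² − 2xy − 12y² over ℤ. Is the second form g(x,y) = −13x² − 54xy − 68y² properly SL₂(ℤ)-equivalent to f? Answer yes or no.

D₁ = -620, D₂ = -620
f is negative-definite; reduce −f:
−f: flip: (13,2,12)→(12,-2,13)
−f: reduced (well bottom): (12,-2,13) with a≤c, −a<b≤a
flip sign back: reduced form of f is (-12,2,-13)
g is negative-definite; reduce −g:
−g: translate: b→2 (≡54 mod 26), so (13,54,68)→(13,2,12)
−g: flip: (13,2,12)→(12,-2,13)
−g: reduced (well bottom): (12,-2,13) with a≤c, −a<b≤a
flip sign back: reduced form of g is (-12,2,-13)
reduced forms (-12, 2, -13) vs (-12, 2, -13) ⇒ equivalent

yes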